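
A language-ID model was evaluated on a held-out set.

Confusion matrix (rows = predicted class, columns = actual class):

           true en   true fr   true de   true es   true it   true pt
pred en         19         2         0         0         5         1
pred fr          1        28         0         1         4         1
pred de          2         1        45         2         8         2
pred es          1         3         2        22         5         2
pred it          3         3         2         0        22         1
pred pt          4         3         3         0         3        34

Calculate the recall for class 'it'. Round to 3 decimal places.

0.468

recall = TP/(TP+FN).
it: TP=22, FN=5+4+8+5+3=25 → 22/47 = 0.4681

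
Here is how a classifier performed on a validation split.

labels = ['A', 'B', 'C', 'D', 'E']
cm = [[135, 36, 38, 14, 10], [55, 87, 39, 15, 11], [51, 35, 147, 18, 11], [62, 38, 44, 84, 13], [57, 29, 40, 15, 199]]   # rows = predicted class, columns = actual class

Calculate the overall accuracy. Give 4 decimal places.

0.5082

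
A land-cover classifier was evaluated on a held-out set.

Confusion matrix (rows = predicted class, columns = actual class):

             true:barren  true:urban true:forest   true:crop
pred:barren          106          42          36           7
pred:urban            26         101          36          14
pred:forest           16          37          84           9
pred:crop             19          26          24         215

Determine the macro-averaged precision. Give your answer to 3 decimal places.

Per-class precision (TP/(TP+FP)):
  barren: TP=106, FP=42+36+7=85 → 106/191 = 0.5550
  urban: TP=101, FP=26+36+14=76 → 101/177 = 0.5706
  forest: TP=84, FP=16+37+9=62 → 84/146 = 0.5753
  crop: TP=215, FP=19+26+24=69 → 215/284 = 0.7570
Macro-precision = mean = (0.5550 + 0.5706 + 0.5753 + 0.7570) / 4 = 0.614

0.614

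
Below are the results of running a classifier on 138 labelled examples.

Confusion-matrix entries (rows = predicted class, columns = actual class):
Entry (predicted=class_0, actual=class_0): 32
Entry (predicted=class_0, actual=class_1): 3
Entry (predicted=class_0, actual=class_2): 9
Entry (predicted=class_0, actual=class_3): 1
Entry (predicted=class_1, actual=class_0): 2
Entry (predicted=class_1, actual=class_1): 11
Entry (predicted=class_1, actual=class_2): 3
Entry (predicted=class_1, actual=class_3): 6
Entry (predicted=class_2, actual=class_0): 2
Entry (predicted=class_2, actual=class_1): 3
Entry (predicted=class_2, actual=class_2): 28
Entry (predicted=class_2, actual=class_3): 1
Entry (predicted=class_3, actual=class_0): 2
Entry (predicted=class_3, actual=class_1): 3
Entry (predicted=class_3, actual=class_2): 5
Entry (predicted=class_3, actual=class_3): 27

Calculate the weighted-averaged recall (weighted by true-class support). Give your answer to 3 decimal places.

Per-class recall (TP/(TP+FN)):
  class_0: TP=32, FN=2+2+2=6 → 32/38 = 0.8421
  class_1: TP=11, FN=3+3+3=9 → 11/20 = 0.5500
  class_2: TP=28, FN=9+3+5=17 → 28/45 = 0.6222
  class_3: TP=27, FN=1+6+1=8 → 27/35 = 0.7714
Weighted-recall = Σ (supportᵢ/N)·recallᵢ with N=138: (38/138)·0.8421 + (20/138)·0.5500 + (45/138)·0.6222 + (35/138)·0.7714 = 0.710

0.710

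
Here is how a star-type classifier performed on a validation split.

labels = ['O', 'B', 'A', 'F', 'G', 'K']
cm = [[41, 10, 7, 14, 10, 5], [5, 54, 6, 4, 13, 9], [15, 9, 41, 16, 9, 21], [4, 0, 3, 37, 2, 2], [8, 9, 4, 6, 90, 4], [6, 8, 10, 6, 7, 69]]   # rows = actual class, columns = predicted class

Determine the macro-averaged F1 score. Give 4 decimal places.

Per-class F1 score (2·TP/(2·TP+FP+FN)):
  O: TP=41, FP=5+15+4+8+6=38, FN=10+7+14+10+5=46 → 82/166 = 0.49398
  B: TP=54, FP=10+9+0+9+8=36, FN=5+6+4+13+9=37 → 108/181 = 0.59669
  A: TP=41, FP=7+6+3+4+10=30, FN=15+9+16+9+21=70 → 82/182 = 0.45055
  F: TP=37, FP=14+4+16+6+6=46, FN=4+0+3+2+2=11 → 74/131 = 0.56489
  G: TP=90, FP=10+13+9+2+7=41, FN=8+9+4+6+4=31 → 180/252 = 0.71429
  K: TP=69, FP=5+9+21+2+4=41, FN=6+8+10+6+7=37 → 138/216 = 0.63889
Macro-F1 score = mean = (0.49398 + 0.59669 + 0.45055 + 0.56489 + 0.71429 + 0.63889) / 6 = 0.5765

0.5765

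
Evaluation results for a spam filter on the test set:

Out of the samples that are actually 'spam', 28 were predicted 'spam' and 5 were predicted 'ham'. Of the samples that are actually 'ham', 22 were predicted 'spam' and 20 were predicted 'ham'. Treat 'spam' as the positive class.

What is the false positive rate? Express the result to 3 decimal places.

FPR = FP/(FP+TN) = 22/(22+20) = 0.524

0.524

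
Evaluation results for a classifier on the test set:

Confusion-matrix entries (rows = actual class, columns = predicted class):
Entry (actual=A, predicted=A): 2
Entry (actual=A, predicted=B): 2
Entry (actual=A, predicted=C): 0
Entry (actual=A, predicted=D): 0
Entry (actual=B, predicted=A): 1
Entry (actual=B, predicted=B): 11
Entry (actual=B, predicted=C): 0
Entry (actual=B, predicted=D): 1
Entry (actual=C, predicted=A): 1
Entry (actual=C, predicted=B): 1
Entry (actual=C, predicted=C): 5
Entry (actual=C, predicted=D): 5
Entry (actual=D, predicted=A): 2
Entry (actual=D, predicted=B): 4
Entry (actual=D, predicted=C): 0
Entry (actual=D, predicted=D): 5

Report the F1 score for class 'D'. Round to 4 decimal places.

Treat 'D' as positive and all other classes as negative.
F1 score = 2·TP/(2·TP+FP+FN).
D: TP=5, FP=0+1+5=6, FN=2+4+0=6 → 10/22 = 0.45455

0.4545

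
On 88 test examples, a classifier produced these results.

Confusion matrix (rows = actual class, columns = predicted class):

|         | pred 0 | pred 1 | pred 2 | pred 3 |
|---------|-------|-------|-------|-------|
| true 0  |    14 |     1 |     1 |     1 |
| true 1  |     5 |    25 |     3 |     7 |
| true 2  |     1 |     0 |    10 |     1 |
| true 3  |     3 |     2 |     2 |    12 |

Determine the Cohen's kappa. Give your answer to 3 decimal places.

Observed agreement pₒ = trace/N = 61/88 = 0.6932
Expected agreement pₑ = Σ (rowᵢ·colᵢ)/N² = (17·23 + 40·28 + 12·16 + 19·21)/88² = 0.2714
κ = (pₒ − pₑ)/(1 − pₑ) = (0.6932 − 0.2714)/(1 − 0.2714) = 0.579

0.579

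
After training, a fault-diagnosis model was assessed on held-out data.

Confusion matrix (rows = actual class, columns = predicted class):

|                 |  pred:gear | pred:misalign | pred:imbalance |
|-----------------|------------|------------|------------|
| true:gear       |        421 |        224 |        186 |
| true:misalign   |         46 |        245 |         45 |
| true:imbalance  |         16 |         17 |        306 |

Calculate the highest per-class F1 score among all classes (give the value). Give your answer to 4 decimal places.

Per-class F1 score (2·TP/(2·TP+FP+FN)):
  gear: TP=421, FP=46+16=62, FN=224+186=410 → 842/1314 = 0.64079
  misalign: TP=245, FP=224+17=241, FN=46+45=91 → 490/822 = 0.59611
  imbalance: TP=306, FP=186+45=231, FN=16+17=33 → 612/876 = 0.69863
Highest is class 'imbalance' with F1 score = 0.6986.

0.6986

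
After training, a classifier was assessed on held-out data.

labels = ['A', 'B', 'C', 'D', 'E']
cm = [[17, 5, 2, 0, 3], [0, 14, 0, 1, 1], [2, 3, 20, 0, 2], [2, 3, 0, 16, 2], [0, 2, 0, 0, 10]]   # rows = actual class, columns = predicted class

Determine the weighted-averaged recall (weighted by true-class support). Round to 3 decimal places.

Per-class recall (TP/(TP+FN)):
  A: TP=17, FN=5+2+0+3=10 → 17/27 = 0.6296
  B: TP=14, FN=0+0+1+1=2 → 14/16 = 0.8750
  C: TP=20, FN=2+3+0+2=7 → 20/27 = 0.7407
  D: TP=16, FN=2+3+0+2=7 → 16/23 = 0.6957
  E: TP=10, FN=0+2+0+0=2 → 10/12 = 0.8333
Weighted-recall = Σ (supportᵢ/N)·recallᵢ with N=105: (27/105)·0.6296 + (16/105)·0.8750 + (27/105)·0.7407 + (23/105)·0.6957 + (12/105)·0.8333 = 0.733

0.733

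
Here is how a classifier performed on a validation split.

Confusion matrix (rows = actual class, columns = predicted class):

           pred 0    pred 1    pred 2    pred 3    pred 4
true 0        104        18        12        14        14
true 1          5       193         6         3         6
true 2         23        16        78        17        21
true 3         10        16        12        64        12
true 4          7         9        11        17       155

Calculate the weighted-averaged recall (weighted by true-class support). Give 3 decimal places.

0.705

Per-class recall (TP/(TP+FN)):
  0: TP=104, FN=18+12+14+14=58 → 104/162 = 0.6420
  1: TP=193, FN=5+6+3+6=20 → 193/213 = 0.9061
  2: TP=78, FN=23+16+17+21=77 → 78/155 = 0.5032
  3: TP=64, FN=10+16+12+12=50 → 64/114 = 0.5614
  4: TP=155, FN=7+9+11+17=44 → 155/199 = 0.7789
Weighted-recall = Σ (supportᵢ/N)·recallᵢ with N=843: (162/843)·0.6420 + (213/843)·0.9061 + (155/843)·0.5032 + (114/843)·0.5614 + (199/843)·0.7789 = 0.705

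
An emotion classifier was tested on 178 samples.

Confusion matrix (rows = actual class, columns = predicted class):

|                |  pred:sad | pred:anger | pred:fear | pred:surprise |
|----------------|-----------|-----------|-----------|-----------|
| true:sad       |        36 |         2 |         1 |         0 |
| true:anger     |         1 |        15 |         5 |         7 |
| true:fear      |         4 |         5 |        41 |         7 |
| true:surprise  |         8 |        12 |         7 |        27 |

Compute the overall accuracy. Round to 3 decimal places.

0.669

Accuracy = trace / total = (36+15+41+27=119) / 178 = 119/178 = 0.669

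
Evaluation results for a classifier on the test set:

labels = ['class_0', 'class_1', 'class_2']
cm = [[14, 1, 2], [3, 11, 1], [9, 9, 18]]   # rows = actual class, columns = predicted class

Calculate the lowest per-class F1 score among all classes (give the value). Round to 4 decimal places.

Per-class F1 score (2·TP/(2·TP+FP+FN)):
  class_0: TP=14, FP=3+9=12, FN=1+2=3 → 28/43 = 0.65116
  class_1: TP=11, FP=1+9=10, FN=3+1=4 → 22/36 = 0.61111
  class_2: TP=18, FP=2+1=3, FN=9+9=18 → 36/57 = 0.63158
Lowest is class 'class_1' with F1 score = 0.6111.

0.6111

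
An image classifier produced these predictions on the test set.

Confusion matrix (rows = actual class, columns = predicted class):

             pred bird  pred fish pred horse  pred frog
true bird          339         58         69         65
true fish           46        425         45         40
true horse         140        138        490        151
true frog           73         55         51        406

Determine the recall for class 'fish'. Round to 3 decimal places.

0.764

Treat 'fish' as positive and all other classes as negative.
recall = TP/(TP+FN).
fish: TP=425, FN=46+45+40=131 → 425/556 = 0.7644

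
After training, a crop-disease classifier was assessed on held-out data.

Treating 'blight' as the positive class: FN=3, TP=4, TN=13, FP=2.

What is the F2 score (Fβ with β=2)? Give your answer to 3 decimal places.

0.588

Fβ = (1+β²)·TP / ((1+β²)·TP + β²·FN + FP), with β²=4
= 5·4 / (5·4 + 4·3 + 2) = 0.588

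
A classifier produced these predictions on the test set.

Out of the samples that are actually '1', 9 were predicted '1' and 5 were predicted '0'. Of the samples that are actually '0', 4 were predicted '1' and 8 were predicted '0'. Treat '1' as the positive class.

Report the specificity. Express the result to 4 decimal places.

0.6667

Specificity = TN/(TN+FP) = 8/(8+4) = 0.6667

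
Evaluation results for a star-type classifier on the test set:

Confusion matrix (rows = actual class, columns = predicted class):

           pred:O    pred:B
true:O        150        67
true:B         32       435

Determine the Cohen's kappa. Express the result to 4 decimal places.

0.6508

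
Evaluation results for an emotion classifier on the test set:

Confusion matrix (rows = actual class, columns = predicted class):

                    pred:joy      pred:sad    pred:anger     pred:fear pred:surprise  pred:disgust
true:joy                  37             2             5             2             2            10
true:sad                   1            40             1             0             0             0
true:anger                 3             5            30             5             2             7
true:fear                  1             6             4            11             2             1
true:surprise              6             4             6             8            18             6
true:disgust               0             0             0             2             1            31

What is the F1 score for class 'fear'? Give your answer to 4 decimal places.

Take TP from the diagonal, FP from the rest of the 'fear' prediction marginal, FN from the rest of the 'fear' actual marginal.
F1 score = 2·TP/(2·TP+FP+FN).
fear: TP=11, FP=2+0+5+8+2=17, FN=1+6+4+2+1=14 → 22/53 = 0.41509

0.4151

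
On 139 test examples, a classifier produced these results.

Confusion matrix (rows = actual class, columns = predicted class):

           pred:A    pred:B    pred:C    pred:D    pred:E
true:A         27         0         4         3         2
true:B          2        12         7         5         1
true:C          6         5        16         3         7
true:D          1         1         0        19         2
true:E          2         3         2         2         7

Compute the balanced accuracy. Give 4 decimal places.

0.5781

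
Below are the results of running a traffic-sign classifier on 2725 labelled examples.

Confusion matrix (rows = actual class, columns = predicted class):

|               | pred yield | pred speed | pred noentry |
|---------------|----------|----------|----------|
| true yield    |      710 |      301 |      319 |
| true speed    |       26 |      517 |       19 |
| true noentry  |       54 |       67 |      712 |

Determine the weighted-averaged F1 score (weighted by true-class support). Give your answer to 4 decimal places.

0.7055

Per-class F1 score (2·TP/(2·TP+FP+FN)):
  yield: TP=710, FP=26+54=80, FN=301+319=620 → 1420/2120 = 0.66981
  speed: TP=517, FP=301+67=368, FN=26+19=45 → 1034/1447 = 0.71458
  noentry: TP=712, FP=319+19=338, FN=54+67=121 → 1424/1883 = 0.75624
Weighted-F1 score = Σ (supportᵢ/N)·F1 scoreᵢ with N=2725: (1330/2725)·0.66981 + (562/2725)·0.71458 + (833/2725)·0.75624 = 0.7055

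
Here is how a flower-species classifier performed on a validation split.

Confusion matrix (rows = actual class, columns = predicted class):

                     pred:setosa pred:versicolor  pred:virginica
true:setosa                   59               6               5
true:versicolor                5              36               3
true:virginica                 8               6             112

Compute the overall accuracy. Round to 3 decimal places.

0.863

Accuracy = trace / total = (59+36+112=207) / 240 = 207/240 = 0.863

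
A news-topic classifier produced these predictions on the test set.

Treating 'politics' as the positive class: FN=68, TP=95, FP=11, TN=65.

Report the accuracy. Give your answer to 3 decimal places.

0.669

Accuracy = (TP+TN)/N = (95+65)/239 = 0.669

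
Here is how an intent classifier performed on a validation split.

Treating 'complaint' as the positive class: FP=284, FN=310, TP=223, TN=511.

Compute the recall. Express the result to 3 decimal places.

0.418

Recall = TP/(TP+FN) = 223/(223+310) = 223/533 = 0.418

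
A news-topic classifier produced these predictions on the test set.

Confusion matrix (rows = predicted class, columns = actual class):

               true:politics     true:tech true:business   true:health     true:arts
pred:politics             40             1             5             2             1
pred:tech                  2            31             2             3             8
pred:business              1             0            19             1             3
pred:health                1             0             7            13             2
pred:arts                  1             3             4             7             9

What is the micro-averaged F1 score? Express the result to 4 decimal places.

0.6747

Micro-averaging pools counts across classes: ΣTP=112, ΣFP=54, ΣFN=54.
Micro-F1 score = 2·TP/(2·TP+FP+FN) on pooled counts = 0.6747 (equals overall accuracy in single-label multiclass).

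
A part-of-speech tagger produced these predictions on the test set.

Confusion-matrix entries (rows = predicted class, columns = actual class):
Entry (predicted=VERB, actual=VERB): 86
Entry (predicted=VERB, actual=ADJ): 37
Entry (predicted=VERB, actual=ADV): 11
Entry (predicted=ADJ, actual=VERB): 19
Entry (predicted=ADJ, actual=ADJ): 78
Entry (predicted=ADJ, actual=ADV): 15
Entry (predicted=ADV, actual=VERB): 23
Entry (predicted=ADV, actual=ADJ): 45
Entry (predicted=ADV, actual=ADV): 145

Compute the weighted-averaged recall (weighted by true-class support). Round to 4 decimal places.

0.6732

Per-class recall (TP/(TP+FN)):
  VERB: TP=86, FN=19+23=42 → 86/128 = 0.67188
  ADJ: TP=78, FN=37+45=82 → 78/160 = 0.48750
  ADV: TP=145, FN=11+15=26 → 145/171 = 0.84795
Weighted-recall = Σ (supportᵢ/N)·recallᵢ with N=459: (128/459)·0.67188 + (160/459)·0.48750 + (171/459)·0.84795 = 0.6732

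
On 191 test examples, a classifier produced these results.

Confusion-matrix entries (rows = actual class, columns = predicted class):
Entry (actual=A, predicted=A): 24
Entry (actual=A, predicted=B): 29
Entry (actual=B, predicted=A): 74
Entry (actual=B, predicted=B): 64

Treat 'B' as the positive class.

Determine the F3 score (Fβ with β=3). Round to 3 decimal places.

Fβ = (1+β²)·TP / ((1+β²)·TP + β²·FN + FP), with β²=9
= 10·64 / (10·64 + 9·74 + 29) = 0.479

0.479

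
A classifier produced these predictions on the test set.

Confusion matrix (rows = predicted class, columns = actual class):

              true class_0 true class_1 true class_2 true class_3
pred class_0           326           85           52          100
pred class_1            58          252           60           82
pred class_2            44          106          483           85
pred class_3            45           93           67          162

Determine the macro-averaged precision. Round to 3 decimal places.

0.563

Per-class precision (TP/(TP+FP)):
  class_0: TP=326, FP=85+52+100=237 → 326/563 = 0.5790
  class_1: TP=252, FP=58+60+82=200 → 252/452 = 0.5575
  class_2: TP=483, FP=44+106+85=235 → 483/718 = 0.6727
  class_3: TP=162, FP=45+93+67=205 → 162/367 = 0.4414
Macro-precision = mean = (0.5790 + 0.5575 + 0.6727 + 0.4414) / 4 = 0.563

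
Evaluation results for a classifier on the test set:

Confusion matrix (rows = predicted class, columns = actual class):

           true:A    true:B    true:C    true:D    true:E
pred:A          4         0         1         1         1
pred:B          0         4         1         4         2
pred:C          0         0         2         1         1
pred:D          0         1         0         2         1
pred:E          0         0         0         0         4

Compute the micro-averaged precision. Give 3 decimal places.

Micro-averaging pools counts across classes: ΣTP=16, ΣFP=14, ΣFN=14.
Micro-precision = TP/(TP+FP) on pooled counts = 0.533 (equals overall accuracy in single-label multiclass).

0.533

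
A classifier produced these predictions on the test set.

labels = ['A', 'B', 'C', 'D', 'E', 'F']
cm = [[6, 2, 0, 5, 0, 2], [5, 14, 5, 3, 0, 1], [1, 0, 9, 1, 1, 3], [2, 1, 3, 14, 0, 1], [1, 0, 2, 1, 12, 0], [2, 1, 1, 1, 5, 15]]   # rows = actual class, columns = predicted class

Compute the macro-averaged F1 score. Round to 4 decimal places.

Per-class F1 score (2·TP/(2·TP+FP+FN)):
  A: TP=6, FP=5+1+2+1+2=11, FN=2+0+5+0+2=9 → 12/32 = 0.37500
  B: TP=14, FP=2+0+1+0+1=4, FN=5+5+3+0+1=14 → 28/46 = 0.60870
  C: TP=9, FP=0+5+3+2+1=11, FN=1+0+1+1+3=6 → 18/35 = 0.51429
  D: TP=14, FP=5+3+1+1+1=11, FN=2+1+3+0+1=7 → 28/46 = 0.60870
  E: TP=12, FP=0+0+1+0+5=6, FN=1+0+2+1+0=4 → 24/34 = 0.70588
  F: TP=15, FP=2+1+3+1+0=7, FN=2+1+1+1+5=10 → 30/47 = 0.63830
Macro-F1 score = mean = (0.37500 + 0.60870 + 0.51429 + 0.60870 + 0.70588 + 0.63830) / 6 = 0.5751

0.5751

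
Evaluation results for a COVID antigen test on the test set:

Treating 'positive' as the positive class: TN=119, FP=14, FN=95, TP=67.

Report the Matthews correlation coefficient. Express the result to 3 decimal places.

MCC = (TP·TN − FP·FN) / √((TP+FP)(TP+FN)(TN+FP)(TN+FN))
Numerator = 67·119 − 14·95 = 6643
Denominator = √(81·162·133·214) = √373478364 = 19325.5883
MCC = 6643 / 19325.5883 = 0.344

0.344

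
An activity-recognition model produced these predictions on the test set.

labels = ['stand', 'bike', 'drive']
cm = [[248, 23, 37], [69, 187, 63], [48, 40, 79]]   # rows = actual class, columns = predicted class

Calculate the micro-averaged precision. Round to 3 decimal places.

0.647

Micro-averaging pools counts across classes: ΣTP=514, ΣFP=280, ΣFN=280.
Micro-precision = TP/(TP+FP) on pooled counts = 0.647 (equals overall accuracy in single-label multiclass).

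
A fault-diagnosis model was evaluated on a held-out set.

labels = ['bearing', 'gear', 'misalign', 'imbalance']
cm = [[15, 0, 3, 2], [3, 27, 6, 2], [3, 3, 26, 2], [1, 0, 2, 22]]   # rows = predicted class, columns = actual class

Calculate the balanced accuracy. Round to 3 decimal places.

0.768

Balanced accuracy = mean of per-class recall.
  bearing: recall = 15/22 = 0.6818
  gear: recall = 27/30 = 0.9000
  misalign: recall = 26/37 = 0.7027
  imbalance: recall = 22/28 = 0.7857
Mean = (0.6818 + 0.9000 + 0.7027 + 0.7857) / 4 = 0.768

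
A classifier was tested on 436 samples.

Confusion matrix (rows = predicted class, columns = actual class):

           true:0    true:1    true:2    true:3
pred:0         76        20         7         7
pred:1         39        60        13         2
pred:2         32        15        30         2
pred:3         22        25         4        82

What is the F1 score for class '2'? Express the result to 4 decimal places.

F1 score = 2·TP/(2·TP+FP+FN).
2: TP=30, FP=32+15+2=49, FN=7+13+4=24 → 60/133 = 0.45113

0.4511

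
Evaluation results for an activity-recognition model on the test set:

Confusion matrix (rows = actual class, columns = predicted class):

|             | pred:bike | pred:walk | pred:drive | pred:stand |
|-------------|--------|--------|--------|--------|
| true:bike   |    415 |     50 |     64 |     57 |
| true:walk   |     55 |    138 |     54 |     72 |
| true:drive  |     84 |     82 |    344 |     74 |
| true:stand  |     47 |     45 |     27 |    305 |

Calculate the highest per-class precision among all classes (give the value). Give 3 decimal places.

0.703

Per-class precision (TP/(TP+FP)):
  bike: TP=415, FP=55+84+47=186 → 415/601 = 0.6905
  walk: TP=138, FP=50+82+45=177 → 138/315 = 0.4381
  drive: TP=344, FP=64+54+27=145 → 344/489 = 0.7035
  stand: TP=305, FP=57+72+74=203 → 305/508 = 0.6004
Highest is class 'drive' with precision = 0.703.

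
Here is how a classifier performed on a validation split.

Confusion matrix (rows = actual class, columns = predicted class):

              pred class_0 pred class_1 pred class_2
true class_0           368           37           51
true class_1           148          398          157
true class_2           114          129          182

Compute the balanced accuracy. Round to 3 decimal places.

0.600

Balanced accuracy = mean of per-class recall.
  class_0: recall = 368/456 = 0.8070
  class_1: recall = 398/703 = 0.5661
  class_2: recall = 182/425 = 0.4282
Mean = (0.8070 + 0.5661 + 0.4282) / 3 = 0.600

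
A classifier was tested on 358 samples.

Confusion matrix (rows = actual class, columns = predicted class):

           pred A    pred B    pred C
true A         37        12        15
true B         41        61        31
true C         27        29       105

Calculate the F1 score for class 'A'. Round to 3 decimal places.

0.438

Take TP from the diagonal, FP from the rest of the 'A' prediction marginal, FN from the rest of the 'A' actual marginal.
F1 score = 2·TP/(2·TP+FP+FN).
A: TP=37, FP=41+27=68, FN=12+15=27 → 74/169 = 0.4379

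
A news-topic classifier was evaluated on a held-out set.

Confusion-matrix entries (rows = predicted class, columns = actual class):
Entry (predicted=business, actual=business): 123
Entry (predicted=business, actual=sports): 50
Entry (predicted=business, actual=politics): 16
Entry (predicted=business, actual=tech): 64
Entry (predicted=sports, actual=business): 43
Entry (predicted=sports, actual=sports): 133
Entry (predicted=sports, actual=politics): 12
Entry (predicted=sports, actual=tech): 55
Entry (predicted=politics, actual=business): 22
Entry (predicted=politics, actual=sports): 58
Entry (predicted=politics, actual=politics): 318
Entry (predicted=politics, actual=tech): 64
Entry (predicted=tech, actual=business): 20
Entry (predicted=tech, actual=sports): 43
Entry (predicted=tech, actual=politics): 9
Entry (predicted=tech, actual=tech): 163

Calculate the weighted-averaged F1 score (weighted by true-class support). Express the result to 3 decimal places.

Per-class F1 score (2·TP/(2·TP+FP+FN)):
  business: TP=123, FP=50+16+64=130, FN=43+22+20=85 → 246/461 = 0.5336
  sports: TP=133, FP=43+12+55=110, FN=50+58+43=151 → 266/527 = 0.5047
  politics: TP=318, FP=22+58+64=144, FN=16+12+9=37 → 636/817 = 0.7785
  tech: TP=163, FP=20+43+9=72, FN=64+55+64=183 → 326/581 = 0.5611
Weighted-F1 score = Σ (supportᵢ/N)·F1 scoreᵢ with N=1193: (208/1193)·0.5336 + (284/1193)·0.5047 + (355/1193)·0.7785 + (346/1193)·0.5611 = 0.608

0.608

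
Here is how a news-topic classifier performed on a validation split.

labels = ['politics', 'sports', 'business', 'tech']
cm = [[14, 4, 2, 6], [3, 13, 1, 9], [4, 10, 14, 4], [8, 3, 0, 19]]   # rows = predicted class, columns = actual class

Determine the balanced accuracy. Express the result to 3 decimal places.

0.560

Balanced accuracy = mean of per-class recall.
  politics: recall = 14/29 = 0.4828
  sports: recall = 13/30 = 0.4333
  business: recall = 14/17 = 0.8235
  tech: recall = 19/38 = 0.5000
Mean = (0.4828 + 0.4333 + 0.8235 + 0.5000) / 4 = 0.560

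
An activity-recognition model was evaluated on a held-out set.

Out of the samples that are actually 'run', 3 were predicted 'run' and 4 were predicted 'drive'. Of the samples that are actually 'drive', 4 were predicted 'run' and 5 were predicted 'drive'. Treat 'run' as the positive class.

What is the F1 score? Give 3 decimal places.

0.429

Precision = TP/(TP+FP) = 3/7 = 0.4286
Recall = TP/(TP+FN) = 3/7 = 0.4286
F1 = 2·TP/(2·TP+FP+FN) = 6/14 = 0.429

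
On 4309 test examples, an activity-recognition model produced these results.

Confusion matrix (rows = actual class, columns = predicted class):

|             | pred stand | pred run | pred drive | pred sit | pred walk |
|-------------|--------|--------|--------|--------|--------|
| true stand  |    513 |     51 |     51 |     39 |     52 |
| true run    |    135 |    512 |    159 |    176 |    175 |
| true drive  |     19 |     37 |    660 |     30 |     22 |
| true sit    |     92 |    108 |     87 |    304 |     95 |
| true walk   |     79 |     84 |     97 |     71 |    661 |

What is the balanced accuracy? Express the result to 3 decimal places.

0.628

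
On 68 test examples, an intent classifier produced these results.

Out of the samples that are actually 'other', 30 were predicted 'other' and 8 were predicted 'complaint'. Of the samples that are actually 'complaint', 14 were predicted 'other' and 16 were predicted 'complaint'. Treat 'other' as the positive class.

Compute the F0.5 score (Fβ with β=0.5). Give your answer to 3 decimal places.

Fβ = (1+β²)·TP / ((1+β²)·TP + β²·FN + FP), with β²=1/4
= 1.25·30 / (1.25·30 + 0.25·8 + 14) = 0.701

0.701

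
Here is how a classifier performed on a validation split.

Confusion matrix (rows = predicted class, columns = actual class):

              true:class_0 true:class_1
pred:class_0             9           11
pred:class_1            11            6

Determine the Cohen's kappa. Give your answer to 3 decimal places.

-0.197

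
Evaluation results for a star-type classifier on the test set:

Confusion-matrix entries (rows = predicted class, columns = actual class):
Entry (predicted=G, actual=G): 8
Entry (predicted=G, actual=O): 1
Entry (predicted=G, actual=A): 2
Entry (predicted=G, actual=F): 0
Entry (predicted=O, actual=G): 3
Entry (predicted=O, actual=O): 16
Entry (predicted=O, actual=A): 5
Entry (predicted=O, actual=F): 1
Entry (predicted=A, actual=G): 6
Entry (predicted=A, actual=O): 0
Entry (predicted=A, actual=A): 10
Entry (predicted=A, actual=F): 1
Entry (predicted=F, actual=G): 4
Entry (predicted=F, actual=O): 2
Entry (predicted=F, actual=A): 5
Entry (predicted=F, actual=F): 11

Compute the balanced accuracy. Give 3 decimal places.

0.631

Balanced accuracy = mean of per-class recall.
  G: recall = 8/21 = 0.3810
  O: recall = 16/19 = 0.8421
  A: recall = 10/22 = 0.4545
  F: recall = 11/13 = 0.8462
Mean = (0.3810 + 0.8421 + 0.4545 + 0.8462) / 4 = 0.631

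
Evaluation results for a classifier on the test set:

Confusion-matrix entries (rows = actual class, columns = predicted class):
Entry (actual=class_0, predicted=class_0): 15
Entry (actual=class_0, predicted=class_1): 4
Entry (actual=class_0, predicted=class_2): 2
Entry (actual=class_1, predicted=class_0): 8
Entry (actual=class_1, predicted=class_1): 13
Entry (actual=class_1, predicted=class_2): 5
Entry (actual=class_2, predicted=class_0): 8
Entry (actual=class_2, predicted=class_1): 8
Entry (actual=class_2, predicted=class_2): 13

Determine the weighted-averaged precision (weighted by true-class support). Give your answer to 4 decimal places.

Per-class precision (TP/(TP+FP)):
  class_0: TP=15, FP=8+8=16 → 15/31 = 0.48387
  class_1: TP=13, FP=4+8=12 → 13/25 = 0.52000
  class_2: TP=13, FP=2+5=7 → 13/20 = 0.65000
Weighted-precision = Σ (supportᵢ/N)·precisionᵢ with N=76: (21/76)·0.48387 + (26/76)·0.52000 + (29/76)·0.65000 = 0.5596

0.5596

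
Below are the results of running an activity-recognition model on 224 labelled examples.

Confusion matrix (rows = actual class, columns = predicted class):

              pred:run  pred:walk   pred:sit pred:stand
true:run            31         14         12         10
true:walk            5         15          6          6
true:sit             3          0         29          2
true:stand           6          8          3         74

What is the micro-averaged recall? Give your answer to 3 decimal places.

0.665

Micro-averaging pools counts across classes: ΣTP=149, ΣFP=75, ΣFN=75.
Micro-recall = TP/(TP+FN) on pooled counts = 0.665 (equals overall accuracy in single-label multiclass).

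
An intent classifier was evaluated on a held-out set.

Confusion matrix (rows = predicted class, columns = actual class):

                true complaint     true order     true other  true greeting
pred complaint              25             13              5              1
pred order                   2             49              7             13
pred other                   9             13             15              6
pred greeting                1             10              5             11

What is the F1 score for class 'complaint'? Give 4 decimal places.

0.6173

Treat 'complaint' as positive and all other classes as negative.
F1 score = 2·TP/(2·TP+FP+FN).
complaint: TP=25, FP=13+5+1=19, FN=2+9+1=12 → 50/81 = 0.61728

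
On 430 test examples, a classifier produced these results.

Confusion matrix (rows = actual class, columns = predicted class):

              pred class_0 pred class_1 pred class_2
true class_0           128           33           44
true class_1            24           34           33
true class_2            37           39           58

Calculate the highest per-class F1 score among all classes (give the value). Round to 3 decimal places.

Per-class F1 score (2·TP/(2·TP+FP+FN)):
  class_0: TP=128, FP=24+37=61, FN=33+44=77 → 256/394 = 0.6497
  class_1: TP=34, FP=33+39=72, FN=24+33=57 → 68/197 = 0.3452
  class_2: TP=58, FP=44+33=77, FN=37+39=76 → 116/269 = 0.4312
Highest is class 'class_0' with F1 score = 0.650.

0.650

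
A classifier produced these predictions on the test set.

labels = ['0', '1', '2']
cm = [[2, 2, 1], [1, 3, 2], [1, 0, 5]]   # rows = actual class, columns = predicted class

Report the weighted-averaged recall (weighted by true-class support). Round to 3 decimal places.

Per-class recall (TP/(TP+FN)):
  0: TP=2, FN=2+1=3 → 2/5 = 0.4000
  1: TP=3, FN=1+2=3 → 3/6 = 0.5000
  2: TP=5, FN=1+0=1 → 5/6 = 0.8333
Weighted-recall = Σ (supportᵢ/N)·recallᵢ with N=17: (5/17)·0.4000 + (6/17)·0.5000 + (6/17)·0.8333 = 0.588

0.588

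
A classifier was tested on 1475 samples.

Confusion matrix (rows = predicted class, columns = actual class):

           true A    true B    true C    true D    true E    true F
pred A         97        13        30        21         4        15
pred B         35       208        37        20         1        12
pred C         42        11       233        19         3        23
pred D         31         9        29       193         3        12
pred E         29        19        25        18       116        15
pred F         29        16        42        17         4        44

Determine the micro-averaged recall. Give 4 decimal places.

0.6041

Micro-averaging pools counts across classes: ΣTP=891, ΣFP=584, ΣFN=584.
Micro-recall = TP/(TP+FN) on pooled counts = 0.6041 (equals overall accuracy in single-label multiclass).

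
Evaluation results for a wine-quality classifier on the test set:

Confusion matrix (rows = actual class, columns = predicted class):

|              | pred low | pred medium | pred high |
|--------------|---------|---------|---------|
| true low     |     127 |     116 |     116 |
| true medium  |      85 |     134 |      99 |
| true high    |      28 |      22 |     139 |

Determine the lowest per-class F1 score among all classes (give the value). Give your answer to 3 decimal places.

0.424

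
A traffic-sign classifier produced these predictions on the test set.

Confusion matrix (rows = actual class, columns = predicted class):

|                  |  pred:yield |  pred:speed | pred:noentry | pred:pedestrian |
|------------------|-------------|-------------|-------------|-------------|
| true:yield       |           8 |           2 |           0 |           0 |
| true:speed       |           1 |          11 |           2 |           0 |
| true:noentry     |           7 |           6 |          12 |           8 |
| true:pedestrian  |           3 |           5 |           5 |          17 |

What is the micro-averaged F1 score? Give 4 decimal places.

0.5517

Micro-averaging pools counts across classes: ΣTP=48, ΣFP=39, ΣFN=39.
Micro-F1 score = 2·TP/(2·TP+FP+FN) on pooled counts = 0.5517 (equals overall accuracy in single-label multiclass).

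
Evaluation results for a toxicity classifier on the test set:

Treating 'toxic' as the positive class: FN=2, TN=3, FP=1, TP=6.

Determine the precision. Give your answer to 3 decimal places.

0.857

Precision = TP/(TP+FP) = 6/(6+1) = 6/7 = 0.857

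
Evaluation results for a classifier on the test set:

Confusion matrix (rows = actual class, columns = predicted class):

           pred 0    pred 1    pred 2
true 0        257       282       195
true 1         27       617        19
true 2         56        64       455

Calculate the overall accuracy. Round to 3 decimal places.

0.674

Accuracy = trace / total = (257+617+455=1329) / 1972 = 1329/1972 = 0.674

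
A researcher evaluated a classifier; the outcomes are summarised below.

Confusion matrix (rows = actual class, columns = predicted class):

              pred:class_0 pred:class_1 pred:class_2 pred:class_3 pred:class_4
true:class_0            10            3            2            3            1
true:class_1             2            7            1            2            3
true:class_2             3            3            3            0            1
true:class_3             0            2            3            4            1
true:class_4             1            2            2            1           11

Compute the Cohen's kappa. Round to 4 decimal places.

0.3583

Observed agreement pₒ = trace/N = 35/71 = 0.49296
Expected agreement pₑ = Σ (rowᵢ·colᵢ)/N² = (19·16 + 15·17 + 10·11 + 10·10 + 17·17)/71² = 0.20988
κ = (pₒ − pₑ)/(1 − pₑ) = (0.49296 − 0.20988)/(1 − 0.20988) = 0.3583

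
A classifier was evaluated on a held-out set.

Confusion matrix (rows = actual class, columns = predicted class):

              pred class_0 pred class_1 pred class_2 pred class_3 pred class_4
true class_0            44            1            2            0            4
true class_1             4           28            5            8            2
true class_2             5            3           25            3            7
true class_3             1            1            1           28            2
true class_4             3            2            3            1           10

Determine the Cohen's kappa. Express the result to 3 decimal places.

0.619

Observed agreement pₒ = trace/N = 135/193 = 0.6995
Expected agreement pₑ = Σ (rowᵢ·colᵢ)/N² = (51·57 + 47·35 + 43·36 + 33·40 + 19·25)/193² = 0.2120
κ = (pₒ − pₑ)/(1 − pₑ) = (0.6995 − 0.2120)/(1 − 0.2120) = 0.619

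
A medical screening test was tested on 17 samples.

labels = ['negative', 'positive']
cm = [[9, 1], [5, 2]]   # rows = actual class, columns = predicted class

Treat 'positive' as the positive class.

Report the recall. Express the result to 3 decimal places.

0.286

Recall = TP/(TP+FN) = 2/(2+5) = 2/7 = 0.286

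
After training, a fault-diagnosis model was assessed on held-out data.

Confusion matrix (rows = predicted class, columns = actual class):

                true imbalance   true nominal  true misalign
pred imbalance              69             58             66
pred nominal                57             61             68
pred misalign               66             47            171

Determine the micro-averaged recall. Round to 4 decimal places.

Micro-averaging pools counts across classes: ΣTP=301, ΣFP=362, ΣFN=362.
Micro-recall = TP/(TP+FN) on pooled counts = 0.4540 (equals overall accuracy in single-label multiclass).

0.4540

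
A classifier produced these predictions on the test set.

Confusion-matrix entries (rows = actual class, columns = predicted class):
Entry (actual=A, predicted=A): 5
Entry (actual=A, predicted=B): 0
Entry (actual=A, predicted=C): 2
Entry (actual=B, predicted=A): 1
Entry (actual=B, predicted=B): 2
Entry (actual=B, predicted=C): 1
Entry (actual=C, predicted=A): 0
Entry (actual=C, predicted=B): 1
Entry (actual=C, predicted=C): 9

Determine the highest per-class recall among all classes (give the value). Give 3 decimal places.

0.900

Per-class recall (TP/(TP+FN)):
  A: TP=5, FN=0+2=2 → 5/7 = 0.7143
  B: TP=2, FN=1+1=2 → 2/4 = 0.5000
  C: TP=9, FN=0+1=1 → 9/10 = 0.9000
Highest is class 'C' with recall = 0.900.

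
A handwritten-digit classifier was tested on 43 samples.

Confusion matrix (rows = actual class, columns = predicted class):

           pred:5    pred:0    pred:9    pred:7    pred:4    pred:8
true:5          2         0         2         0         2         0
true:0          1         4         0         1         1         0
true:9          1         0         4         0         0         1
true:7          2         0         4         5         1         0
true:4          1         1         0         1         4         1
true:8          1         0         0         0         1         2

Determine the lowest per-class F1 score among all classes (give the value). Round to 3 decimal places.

0.286

Per-class F1 score (2·TP/(2·TP+FP+FN)):
  5: TP=2, FP=1+1+2+1+1=6, FN=0+2+0+2+0=4 → 4/14 = 0.2857
  0: TP=4, FP=0+0+0+1+0=1, FN=1+0+1+1+0=3 → 8/12 = 0.6667
  9: TP=4, FP=2+0+4+0+0=6, FN=1+0+0+0+1=2 → 8/16 = 0.5000
  7: TP=5, FP=0+1+0+1+0=2, FN=2+0+4+1+0=7 → 10/19 = 0.5263
  4: TP=4, FP=2+1+0+1+1=5, FN=1+1+0+1+1=4 → 8/17 = 0.4706
  8: TP=2, FP=0+0+1+0+1=2, FN=1+0+0+0+1=2 → 4/8 = 0.5000
Lowest is class '5' with F1 score = 0.286.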